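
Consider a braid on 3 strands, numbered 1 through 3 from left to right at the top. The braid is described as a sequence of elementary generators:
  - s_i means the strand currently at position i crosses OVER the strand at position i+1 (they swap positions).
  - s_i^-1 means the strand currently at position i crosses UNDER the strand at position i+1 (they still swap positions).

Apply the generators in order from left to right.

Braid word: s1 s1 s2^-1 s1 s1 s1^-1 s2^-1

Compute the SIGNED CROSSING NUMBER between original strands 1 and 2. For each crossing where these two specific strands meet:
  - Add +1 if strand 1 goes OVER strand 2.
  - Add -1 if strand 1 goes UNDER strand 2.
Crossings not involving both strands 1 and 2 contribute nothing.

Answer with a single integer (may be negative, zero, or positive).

Gen 1: 1 over 2. Both 1&2? yes. Contrib: +1. Sum: 1
Gen 2: 2 over 1. Both 1&2? yes. Contrib: -1. Sum: 0
Gen 3: crossing 2x3. Both 1&2? no. Sum: 0
Gen 4: crossing 1x3. Both 1&2? no. Sum: 0
Gen 5: crossing 3x1. Both 1&2? no. Sum: 0
Gen 6: crossing 1x3. Both 1&2? no. Sum: 0
Gen 7: 1 under 2. Both 1&2? yes. Contrib: -1. Sum: -1

Answer: -1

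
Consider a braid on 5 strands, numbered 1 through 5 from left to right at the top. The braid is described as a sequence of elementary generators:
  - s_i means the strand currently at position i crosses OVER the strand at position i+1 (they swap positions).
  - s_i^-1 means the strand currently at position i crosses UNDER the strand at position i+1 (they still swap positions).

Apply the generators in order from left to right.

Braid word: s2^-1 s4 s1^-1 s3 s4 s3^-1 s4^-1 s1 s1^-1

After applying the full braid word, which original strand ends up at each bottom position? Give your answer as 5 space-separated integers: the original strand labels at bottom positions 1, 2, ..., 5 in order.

Answer: 3 1 4 2 5

Derivation:
Gen 1 (s2^-1): strand 2 crosses under strand 3. Perm now: [1 3 2 4 5]
Gen 2 (s4): strand 4 crosses over strand 5. Perm now: [1 3 2 5 4]
Gen 3 (s1^-1): strand 1 crosses under strand 3. Perm now: [3 1 2 5 4]
Gen 4 (s3): strand 2 crosses over strand 5. Perm now: [3 1 5 2 4]
Gen 5 (s4): strand 2 crosses over strand 4. Perm now: [3 1 5 4 2]
Gen 6 (s3^-1): strand 5 crosses under strand 4. Perm now: [3 1 4 5 2]
Gen 7 (s4^-1): strand 5 crosses under strand 2. Perm now: [3 1 4 2 5]
Gen 8 (s1): strand 3 crosses over strand 1. Perm now: [1 3 4 2 5]
Gen 9 (s1^-1): strand 1 crosses under strand 3. Perm now: [3 1 4 2 5]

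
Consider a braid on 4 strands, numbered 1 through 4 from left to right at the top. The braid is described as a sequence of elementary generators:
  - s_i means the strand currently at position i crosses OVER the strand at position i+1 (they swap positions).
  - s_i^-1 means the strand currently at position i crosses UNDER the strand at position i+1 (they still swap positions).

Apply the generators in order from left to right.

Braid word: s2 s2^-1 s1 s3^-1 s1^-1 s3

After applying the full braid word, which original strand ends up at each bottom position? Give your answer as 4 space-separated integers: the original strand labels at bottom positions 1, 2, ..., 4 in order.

Gen 1 (s2): strand 2 crosses over strand 3. Perm now: [1 3 2 4]
Gen 2 (s2^-1): strand 3 crosses under strand 2. Perm now: [1 2 3 4]
Gen 3 (s1): strand 1 crosses over strand 2. Perm now: [2 1 3 4]
Gen 4 (s3^-1): strand 3 crosses under strand 4. Perm now: [2 1 4 3]
Gen 5 (s1^-1): strand 2 crosses under strand 1. Perm now: [1 2 4 3]
Gen 6 (s3): strand 4 crosses over strand 3. Perm now: [1 2 3 4]

Answer: 1 2 3 4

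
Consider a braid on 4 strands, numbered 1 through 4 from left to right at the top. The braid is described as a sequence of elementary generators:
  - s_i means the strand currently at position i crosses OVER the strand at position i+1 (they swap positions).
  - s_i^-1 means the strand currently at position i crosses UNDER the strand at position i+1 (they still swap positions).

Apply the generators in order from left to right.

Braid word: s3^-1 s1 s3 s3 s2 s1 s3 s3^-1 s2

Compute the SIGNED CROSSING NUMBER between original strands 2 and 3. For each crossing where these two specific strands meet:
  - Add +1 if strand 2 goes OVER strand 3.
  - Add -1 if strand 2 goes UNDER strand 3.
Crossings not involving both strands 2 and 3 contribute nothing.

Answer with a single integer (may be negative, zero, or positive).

Answer: 0

Derivation:
Gen 1: crossing 3x4. Both 2&3? no. Sum: 0
Gen 2: crossing 1x2. Both 2&3? no. Sum: 0
Gen 3: crossing 4x3. Both 2&3? no. Sum: 0
Gen 4: crossing 3x4. Both 2&3? no. Sum: 0
Gen 5: crossing 1x4. Both 2&3? no. Sum: 0
Gen 6: crossing 2x4. Both 2&3? no. Sum: 0
Gen 7: crossing 1x3. Both 2&3? no. Sum: 0
Gen 8: crossing 3x1. Both 2&3? no. Sum: 0
Gen 9: crossing 2x1. Both 2&3? no. Sum: 0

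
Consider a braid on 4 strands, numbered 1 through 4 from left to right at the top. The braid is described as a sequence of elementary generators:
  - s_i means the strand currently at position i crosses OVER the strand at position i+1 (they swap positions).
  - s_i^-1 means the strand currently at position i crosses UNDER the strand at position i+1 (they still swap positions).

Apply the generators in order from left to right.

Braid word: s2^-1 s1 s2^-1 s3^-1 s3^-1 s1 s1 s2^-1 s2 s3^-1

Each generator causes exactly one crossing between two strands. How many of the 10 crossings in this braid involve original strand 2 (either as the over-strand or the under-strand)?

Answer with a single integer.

Answer: 6

Derivation:
Gen 1: crossing 2x3. Involves strand 2? yes. Count so far: 1
Gen 2: crossing 1x3. Involves strand 2? no. Count so far: 1
Gen 3: crossing 1x2. Involves strand 2? yes. Count so far: 2
Gen 4: crossing 1x4. Involves strand 2? no. Count so far: 2
Gen 5: crossing 4x1. Involves strand 2? no. Count so far: 2
Gen 6: crossing 3x2. Involves strand 2? yes. Count so far: 3
Gen 7: crossing 2x3. Involves strand 2? yes. Count so far: 4
Gen 8: crossing 2x1. Involves strand 2? yes. Count so far: 5
Gen 9: crossing 1x2. Involves strand 2? yes. Count so far: 6
Gen 10: crossing 1x4. Involves strand 2? no. Count so far: 6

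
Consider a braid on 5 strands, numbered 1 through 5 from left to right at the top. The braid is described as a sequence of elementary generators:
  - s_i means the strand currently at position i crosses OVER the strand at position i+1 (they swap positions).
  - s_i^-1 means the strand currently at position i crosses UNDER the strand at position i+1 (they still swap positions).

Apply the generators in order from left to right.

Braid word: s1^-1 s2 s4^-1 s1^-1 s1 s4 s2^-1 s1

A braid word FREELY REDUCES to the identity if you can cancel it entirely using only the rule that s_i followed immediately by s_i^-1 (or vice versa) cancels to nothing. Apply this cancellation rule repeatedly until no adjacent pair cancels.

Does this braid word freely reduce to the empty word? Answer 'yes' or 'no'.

Gen 1 (s1^-1): push. Stack: [s1^-1]
Gen 2 (s2): push. Stack: [s1^-1 s2]
Gen 3 (s4^-1): push. Stack: [s1^-1 s2 s4^-1]
Gen 4 (s1^-1): push. Stack: [s1^-1 s2 s4^-1 s1^-1]
Gen 5 (s1): cancels prior s1^-1. Stack: [s1^-1 s2 s4^-1]
Gen 6 (s4): cancels prior s4^-1. Stack: [s1^-1 s2]
Gen 7 (s2^-1): cancels prior s2. Stack: [s1^-1]
Gen 8 (s1): cancels prior s1^-1. Stack: []
Reduced word: (empty)

Answer: yes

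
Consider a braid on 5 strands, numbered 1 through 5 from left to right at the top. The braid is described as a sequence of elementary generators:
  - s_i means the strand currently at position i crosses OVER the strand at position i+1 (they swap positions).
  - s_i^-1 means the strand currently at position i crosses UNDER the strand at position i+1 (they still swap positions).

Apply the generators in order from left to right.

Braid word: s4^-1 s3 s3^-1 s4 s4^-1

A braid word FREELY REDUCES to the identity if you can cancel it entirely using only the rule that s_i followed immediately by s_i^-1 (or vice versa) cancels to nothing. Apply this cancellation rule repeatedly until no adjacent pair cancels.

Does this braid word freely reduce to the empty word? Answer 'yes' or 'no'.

Gen 1 (s4^-1): push. Stack: [s4^-1]
Gen 2 (s3): push. Stack: [s4^-1 s3]
Gen 3 (s3^-1): cancels prior s3. Stack: [s4^-1]
Gen 4 (s4): cancels prior s4^-1. Stack: []
Gen 5 (s4^-1): push. Stack: [s4^-1]
Reduced word: s4^-1

Answer: no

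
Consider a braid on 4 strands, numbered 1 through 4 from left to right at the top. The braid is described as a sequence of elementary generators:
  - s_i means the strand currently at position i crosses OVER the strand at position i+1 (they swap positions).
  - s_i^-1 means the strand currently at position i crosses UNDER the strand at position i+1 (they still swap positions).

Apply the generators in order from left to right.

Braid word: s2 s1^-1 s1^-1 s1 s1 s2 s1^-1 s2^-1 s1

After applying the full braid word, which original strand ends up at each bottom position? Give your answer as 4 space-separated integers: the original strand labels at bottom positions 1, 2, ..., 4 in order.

Answer: 3 2 1 4

Derivation:
Gen 1 (s2): strand 2 crosses over strand 3. Perm now: [1 3 2 4]
Gen 2 (s1^-1): strand 1 crosses under strand 3. Perm now: [3 1 2 4]
Gen 3 (s1^-1): strand 3 crosses under strand 1. Perm now: [1 3 2 4]
Gen 4 (s1): strand 1 crosses over strand 3. Perm now: [3 1 2 4]
Gen 5 (s1): strand 3 crosses over strand 1. Perm now: [1 3 2 4]
Gen 6 (s2): strand 3 crosses over strand 2. Perm now: [1 2 3 4]
Gen 7 (s1^-1): strand 1 crosses under strand 2. Perm now: [2 1 3 4]
Gen 8 (s2^-1): strand 1 crosses under strand 3. Perm now: [2 3 1 4]
Gen 9 (s1): strand 2 crosses over strand 3. Perm now: [3 2 1 4]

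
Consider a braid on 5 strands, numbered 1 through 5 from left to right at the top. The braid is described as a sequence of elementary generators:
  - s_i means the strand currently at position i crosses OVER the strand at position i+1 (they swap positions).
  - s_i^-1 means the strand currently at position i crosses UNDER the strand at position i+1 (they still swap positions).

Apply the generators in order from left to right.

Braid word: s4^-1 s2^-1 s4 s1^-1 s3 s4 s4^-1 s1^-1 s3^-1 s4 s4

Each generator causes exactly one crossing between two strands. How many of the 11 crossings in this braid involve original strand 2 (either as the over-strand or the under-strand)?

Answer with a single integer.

Answer: 5

Derivation:
Gen 1: crossing 4x5. Involves strand 2? no. Count so far: 0
Gen 2: crossing 2x3. Involves strand 2? yes. Count so far: 1
Gen 3: crossing 5x4. Involves strand 2? no. Count so far: 1
Gen 4: crossing 1x3. Involves strand 2? no. Count so far: 1
Gen 5: crossing 2x4. Involves strand 2? yes. Count so far: 2
Gen 6: crossing 2x5. Involves strand 2? yes. Count so far: 3
Gen 7: crossing 5x2. Involves strand 2? yes. Count so far: 4
Gen 8: crossing 3x1. Involves strand 2? no. Count so far: 4
Gen 9: crossing 4x2. Involves strand 2? yes. Count so far: 5
Gen 10: crossing 4x5. Involves strand 2? no. Count so far: 5
Gen 11: crossing 5x4. Involves strand 2? no. Count so far: 5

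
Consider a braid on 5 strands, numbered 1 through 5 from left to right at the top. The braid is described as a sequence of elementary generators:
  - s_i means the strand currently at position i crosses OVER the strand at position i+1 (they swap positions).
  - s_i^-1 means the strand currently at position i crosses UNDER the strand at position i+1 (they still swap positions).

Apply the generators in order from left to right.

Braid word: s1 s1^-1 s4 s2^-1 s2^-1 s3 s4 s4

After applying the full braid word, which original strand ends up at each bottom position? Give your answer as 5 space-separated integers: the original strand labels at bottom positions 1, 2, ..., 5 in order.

Gen 1 (s1): strand 1 crosses over strand 2. Perm now: [2 1 3 4 5]
Gen 2 (s1^-1): strand 2 crosses under strand 1. Perm now: [1 2 3 4 5]
Gen 3 (s4): strand 4 crosses over strand 5. Perm now: [1 2 3 5 4]
Gen 4 (s2^-1): strand 2 crosses under strand 3. Perm now: [1 3 2 5 4]
Gen 5 (s2^-1): strand 3 crosses under strand 2. Perm now: [1 2 3 5 4]
Gen 6 (s3): strand 3 crosses over strand 5. Perm now: [1 2 5 3 4]
Gen 7 (s4): strand 3 crosses over strand 4. Perm now: [1 2 5 4 3]
Gen 8 (s4): strand 4 crosses over strand 3. Perm now: [1 2 5 3 4]

Answer: 1 2 5 3 4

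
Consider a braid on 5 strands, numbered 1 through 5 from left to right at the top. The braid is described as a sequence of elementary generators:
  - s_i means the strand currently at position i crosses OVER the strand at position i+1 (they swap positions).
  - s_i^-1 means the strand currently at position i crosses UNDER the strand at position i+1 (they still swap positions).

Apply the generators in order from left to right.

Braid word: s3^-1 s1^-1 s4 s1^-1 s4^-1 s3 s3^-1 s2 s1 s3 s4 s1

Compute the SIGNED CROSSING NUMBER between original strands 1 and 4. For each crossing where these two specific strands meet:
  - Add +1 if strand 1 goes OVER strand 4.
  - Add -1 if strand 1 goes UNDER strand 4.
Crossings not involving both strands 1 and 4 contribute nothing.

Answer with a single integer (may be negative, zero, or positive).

Answer: 0

Derivation:
Gen 1: crossing 3x4. Both 1&4? no. Sum: 0
Gen 2: crossing 1x2. Both 1&4? no. Sum: 0
Gen 3: crossing 3x5. Both 1&4? no. Sum: 0
Gen 4: crossing 2x1. Both 1&4? no. Sum: 0
Gen 5: crossing 5x3. Both 1&4? no. Sum: 0
Gen 6: crossing 4x3. Both 1&4? no. Sum: 0
Gen 7: crossing 3x4. Both 1&4? no. Sum: 0
Gen 8: crossing 2x4. Both 1&4? no. Sum: 0
Gen 9: 1 over 4. Both 1&4? yes. Contrib: +1. Sum: 1
Gen 10: crossing 2x3. Both 1&4? no. Sum: 1
Gen 11: crossing 2x5. Both 1&4? no. Sum: 1
Gen 12: 4 over 1. Both 1&4? yes. Contrib: -1. Sum: 0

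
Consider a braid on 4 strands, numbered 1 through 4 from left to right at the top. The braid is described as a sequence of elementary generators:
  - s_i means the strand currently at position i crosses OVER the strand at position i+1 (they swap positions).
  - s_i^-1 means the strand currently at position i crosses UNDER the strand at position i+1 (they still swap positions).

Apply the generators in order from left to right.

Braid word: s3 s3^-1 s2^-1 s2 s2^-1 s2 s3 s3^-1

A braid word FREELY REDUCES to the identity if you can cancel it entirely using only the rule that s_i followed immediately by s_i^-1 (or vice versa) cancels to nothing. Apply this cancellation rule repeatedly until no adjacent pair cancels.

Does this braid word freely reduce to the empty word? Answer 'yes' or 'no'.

Answer: yes

Derivation:
Gen 1 (s3): push. Stack: [s3]
Gen 2 (s3^-1): cancels prior s3. Stack: []
Gen 3 (s2^-1): push. Stack: [s2^-1]
Gen 4 (s2): cancels prior s2^-1. Stack: []
Gen 5 (s2^-1): push. Stack: [s2^-1]
Gen 6 (s2): cancels prior s2^-1. Stack: []
Gen 7 (s3): push. Stack: [s3]
Gen 8 (s3^-1): cancels prior s3. Stack: []
Reduced word: (empty)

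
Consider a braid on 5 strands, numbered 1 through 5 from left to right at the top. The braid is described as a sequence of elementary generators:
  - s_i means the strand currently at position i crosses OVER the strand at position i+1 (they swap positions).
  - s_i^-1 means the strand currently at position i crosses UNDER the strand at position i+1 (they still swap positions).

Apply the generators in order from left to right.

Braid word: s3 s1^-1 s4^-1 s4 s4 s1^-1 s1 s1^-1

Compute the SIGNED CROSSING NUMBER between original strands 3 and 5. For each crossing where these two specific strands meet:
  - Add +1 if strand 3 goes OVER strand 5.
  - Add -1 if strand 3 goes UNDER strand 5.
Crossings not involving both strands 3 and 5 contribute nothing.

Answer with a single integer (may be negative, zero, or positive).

Answer: -1

Derivation:
Gen 1: crossing 3x4. Both 3&5? no. Sum: 0
Gen 2: crossing 1x2. Both 3&5? no. Sum: 0
Gen 3: 3 under 5. Both 3&5? yes. Contrib: -1. Sum: -1
Gen 4: 5 over 3. Both 3&5? yes. Contrib: -1. Sum: -2
Gen 5: 3 over 5. Both 3&5? yes. Contrib: +1. Sum: -1
Gen 6: crossing 2x1. Both 3&5? no. Sum: -1
Gen 7: crossing 1x2. Both 3&5? no. Sum: -1
Gen 8: crossing 2x1. Both 3&5? no. Sum: -1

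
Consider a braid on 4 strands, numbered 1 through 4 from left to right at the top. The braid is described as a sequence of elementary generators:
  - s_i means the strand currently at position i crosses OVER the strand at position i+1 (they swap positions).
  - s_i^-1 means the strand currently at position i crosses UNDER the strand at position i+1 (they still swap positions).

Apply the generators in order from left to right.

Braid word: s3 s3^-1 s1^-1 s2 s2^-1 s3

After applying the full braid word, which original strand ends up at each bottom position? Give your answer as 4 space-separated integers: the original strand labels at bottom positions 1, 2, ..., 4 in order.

Answer: 2 1 4 3

Derivation:
Gen 1 (s3): strand 3 crosses over strand 4. Perm now: [1 2 4 3]
Gen 2 (s3^-1): strand 4 crosses under strand 3. Perm now: [1 2 3 4]
Gen 3 (s1^-1): strand 1 crosses under strand 2. Perm now: [2 1 3 4]
Gen 4 (s2): strand 1 crosses over strand 3. Perm now: [2 3 1 4]
Gen 5 (s2^-1): strand 3 crosses under strand 1. Perm now: [2 1 3 4]
Gen 6 (s3): strand 3 crosses over strand 4. Perm now: [2 1 4 3]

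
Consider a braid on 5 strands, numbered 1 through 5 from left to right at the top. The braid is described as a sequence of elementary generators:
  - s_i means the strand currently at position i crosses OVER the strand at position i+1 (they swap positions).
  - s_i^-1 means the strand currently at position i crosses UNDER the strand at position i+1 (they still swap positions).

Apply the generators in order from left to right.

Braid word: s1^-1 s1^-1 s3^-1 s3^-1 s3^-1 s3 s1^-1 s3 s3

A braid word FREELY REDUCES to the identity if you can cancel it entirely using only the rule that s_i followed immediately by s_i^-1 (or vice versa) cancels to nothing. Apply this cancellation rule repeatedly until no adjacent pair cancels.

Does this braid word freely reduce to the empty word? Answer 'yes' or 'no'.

Gen 1 (s1^-1): push. Stack: [s1^-1]
Gen 2 (s1^-1): push. Stack: [s1^-1 s1^-1]
Gen 3 (s3^-1): push. Stack: [s1^-1 s1^-1 s3^-1]
Gen 4 (s3^-1): push. Stack: [s1^-1 s1^-1 s3^-1 s3^-1]
Gen 5 (s3^-1): push. Stack: [s1^-1 s1^-1 s3^-1 s3^-1 s3^-1]
Gen 6 (s3): cancels prior s3^-1. Stack: [s1^-1 s1^-1 s3^-1 s3^-1]
Gen 7 (s1^-1): push. Stack: [s1^-1 s1^-1 s3^-1 s3^-1 s1^-1]
Gen 8 (s3): push. Stack: [s1^-1 s1^-1 s3^-1 s3^-1 s1^-1 s3]
Gen 9 (s3): push. Stack: [s1^-1 s1^-1 s3^-1 s3^-1 s1^-1 s3 s3]
Reduced word: s1^-1 s1^-1 s3^-1 s3^-1 s1^-1 s3 s3

Answer: no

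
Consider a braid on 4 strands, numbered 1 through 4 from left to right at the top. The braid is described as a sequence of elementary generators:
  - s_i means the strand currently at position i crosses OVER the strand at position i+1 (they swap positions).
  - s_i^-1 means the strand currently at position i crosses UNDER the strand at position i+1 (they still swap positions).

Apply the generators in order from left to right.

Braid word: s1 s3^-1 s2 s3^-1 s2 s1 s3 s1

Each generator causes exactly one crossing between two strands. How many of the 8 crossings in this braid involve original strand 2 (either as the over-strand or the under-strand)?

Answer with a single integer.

Answer: 3

Derivation:
Gen 1: crossing 1x2. Involves strand 2? yes. Count so far: 1
Gen 2: crossing 3x4. Involves strand 2? no. Count so far: 1
Gen 3: crossing 1x4. Involves strand 2? no. Count so far: 1
Gen 4: crossing 1x3. Involves strand 2? no. Count so far: 1
Gen 5: crossing 4x3. Involves strand 2? no. Count so far: 1
Gen 6: crossing 2x3. Involves strand 2? yes. Count so far: 2
Gen 7: crossing 4x1. Involves strand 2? no. Count so far: 2
Gen 8: crossing 3x2. Involves strand 2? yes. Count so far: 3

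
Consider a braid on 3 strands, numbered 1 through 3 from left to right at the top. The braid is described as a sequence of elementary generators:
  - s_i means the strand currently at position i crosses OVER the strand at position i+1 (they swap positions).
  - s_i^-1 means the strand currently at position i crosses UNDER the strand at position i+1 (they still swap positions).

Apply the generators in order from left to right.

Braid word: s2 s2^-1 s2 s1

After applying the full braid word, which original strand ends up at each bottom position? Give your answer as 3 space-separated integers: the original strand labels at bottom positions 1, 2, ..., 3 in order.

Answer: 3 1 2

Derivation:
Gen 1 (s2): strand 2 crosses over strand 3. Perm now: [1 3 2]
Gen 2 (s2^-1): strand 3 crosses under strand 2. Perm now: [1 2 3]
Gen 3 (s2): strand 2 crosses over strand 3. Perm now: [1 3 2]
Gen 4 (s1): strand 1 crosses over strand 3. Perm now: [3 1 2]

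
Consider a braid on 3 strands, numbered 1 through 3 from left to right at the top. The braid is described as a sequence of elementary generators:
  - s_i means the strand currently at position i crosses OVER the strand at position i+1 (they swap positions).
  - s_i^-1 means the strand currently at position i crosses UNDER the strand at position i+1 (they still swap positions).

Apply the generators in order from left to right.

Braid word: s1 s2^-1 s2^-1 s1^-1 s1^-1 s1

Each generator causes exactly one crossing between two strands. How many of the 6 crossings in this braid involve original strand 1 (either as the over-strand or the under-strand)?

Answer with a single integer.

Gen 1: crossing 1x2. Involves strand 1? yes. Count so far: 1
Gen 2: crossing 1x3. Involves strand 1? yes. Count so far: 2
Gen 3: crossing 3x1. Involves strand 1? yes. Count so far: 3
Gen 4: crossing 2x1. Involves strand 1? yes. Count so far: 4
Gen 5: crossing 1x2. Involves strand 1? yes. Count so far: 5
Gen 6: crossing 2x1. Involves strand 1? yes. Count so far: 6

Answer: 6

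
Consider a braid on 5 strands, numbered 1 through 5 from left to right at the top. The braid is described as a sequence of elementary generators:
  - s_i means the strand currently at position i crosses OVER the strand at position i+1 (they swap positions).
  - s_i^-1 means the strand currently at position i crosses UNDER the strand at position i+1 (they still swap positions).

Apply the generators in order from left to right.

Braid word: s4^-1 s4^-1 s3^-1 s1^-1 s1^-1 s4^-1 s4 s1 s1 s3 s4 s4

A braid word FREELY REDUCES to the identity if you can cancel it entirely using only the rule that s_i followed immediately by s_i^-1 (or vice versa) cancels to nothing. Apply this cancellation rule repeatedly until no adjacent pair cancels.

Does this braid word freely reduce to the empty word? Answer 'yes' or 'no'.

Answer: yes

Derivation:
Gen 1 (s4^-1): push. Stack: [s4^-1]
Gen 2 (s4^-1): push. Stack: [s4^-1 s4^-1]
Gen 3 (s3^-1): push. Stack: [s4^-1 s4^-1 s3^-1]
Gen 4 (s1^-1): push. Stack: [s4^-1 s4^-1 s3^-1 s1^-1]
Gen 5 (s1^-1): push. Stack: [s4^-1 s4^-1 s3^-1 s1^-1 s1^-1]
Gen 6 (s4^-1): push. Stack: [s4^-1 s4^-1 s3^-1 s1^-1 s1^-1 s4^-1]
Gen 7 (s4): cancels prior s4^-1. Stack: [s4^-1 s4^-1 s3^-1 s1^-1 s1^-1]
Gen 8 (s1): cancels prior s1^-1. Stack: [s4^-1 s4^-1 s3^-1 s1^-1]
Gen 9 (s1): cancels prior s1^-1. Stack: [s4^-1 s4^-1 s3^-1]
Gen 10 (s3): cancels prior s3^-1. Stack: [s4^-1 s4^-1]
Gen 11 (s4): cancels prior s4^-1. Stack: [s4^-1]
Gen 12 (s4): cancels prior s4^-1. Stack: []
Reduced word: (empty)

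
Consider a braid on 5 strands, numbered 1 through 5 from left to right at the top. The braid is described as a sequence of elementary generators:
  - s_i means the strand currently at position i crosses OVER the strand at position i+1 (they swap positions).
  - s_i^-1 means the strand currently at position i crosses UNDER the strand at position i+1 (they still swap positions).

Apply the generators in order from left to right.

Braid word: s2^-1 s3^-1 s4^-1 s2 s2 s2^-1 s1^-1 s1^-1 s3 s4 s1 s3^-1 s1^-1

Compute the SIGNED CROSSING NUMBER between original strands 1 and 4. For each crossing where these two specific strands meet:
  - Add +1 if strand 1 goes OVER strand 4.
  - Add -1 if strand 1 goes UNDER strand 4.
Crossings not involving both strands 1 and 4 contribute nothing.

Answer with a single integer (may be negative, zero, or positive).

Answer: 2

Derivation:
Gen 1: crossing 2x3. Both 1&4? no. Sum: 0
Gen 2: crossing 2x4. Both 1&4? no. Sum: 0
Gen 3: crossing 2x5. Both 1&4? no. Sum: 0
Gen 4: crossing 3x4. Both 1&4? no. Sum: 0
Gen 5: crossing 4x3. Both 1&4? no. Sum: 0
Gen 6: crossing 3x4. Both 1&4? no. Sum: 0
Gen 7: 1 under 4. Both 1&4? yes. Contrib: -1. Sum: -1
Gen 8: 4 under 1. Both 1&4? yes. Contrib: +1. Sum: 0
Gen 9: crossing 3x5. Both 1&4? no. Sum: 0
Gen 10: crossing 3x2. Both 1&4? no. Sum: 0
Gen 11: 1 over 4. Both 1&4? yes. Contrib: +1. Sum: 1
Gen 12: crossing 5x2. Both 1&4? no. Sum: 1
Gen 13: 4 under 1. Both 1&4? yes. Contrib: +1. Sum: 2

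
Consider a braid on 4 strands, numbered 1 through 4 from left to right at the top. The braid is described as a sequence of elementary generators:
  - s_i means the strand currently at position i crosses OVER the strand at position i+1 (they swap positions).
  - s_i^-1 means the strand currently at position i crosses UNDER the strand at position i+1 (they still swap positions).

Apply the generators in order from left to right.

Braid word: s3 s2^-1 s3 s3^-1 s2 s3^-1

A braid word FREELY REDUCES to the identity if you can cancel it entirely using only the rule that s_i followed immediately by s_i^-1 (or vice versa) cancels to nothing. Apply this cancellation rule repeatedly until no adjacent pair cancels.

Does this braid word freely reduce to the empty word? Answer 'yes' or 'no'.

Answer: yes

Derivation:
Gen 1 (s3): push. Stack: [s3]
Gen 2 (s2^-1): push. Stack: [s3 s2^-1]
Gen 3 (s3): push. Stack: [s3 s2^-1 s3]
Gen 4 (s3^-1): cancels prior s3. Stack: [s3 s2^-1]
Gen 5 (s2): cancels prior s2^-1. Stack: [s3]
Gen 6 (s3^-1): cancels prior s3. Stack: []
Reduced word: (empty)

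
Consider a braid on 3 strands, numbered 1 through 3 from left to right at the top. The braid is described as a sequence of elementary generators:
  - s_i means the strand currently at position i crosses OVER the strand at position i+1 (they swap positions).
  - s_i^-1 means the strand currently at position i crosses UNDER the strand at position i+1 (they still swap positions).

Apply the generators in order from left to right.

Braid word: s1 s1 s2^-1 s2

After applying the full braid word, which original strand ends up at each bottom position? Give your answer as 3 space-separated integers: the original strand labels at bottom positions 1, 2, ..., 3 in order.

Gen 1 (s1): strand 1 crosses over strand 2. Perm now: [2 1 3]
Gen 2 (s1): strand 2 crosses over strand 1. Perm now: [1 2 3]
Gen 3 (s2^-1): strand 2 crosses under strand 3. Perm now: [1 3 2]
Gen 4 (s2): strand 3 crosses over strand 2. Perm now: [1 2 3]

Answer: 1 2 3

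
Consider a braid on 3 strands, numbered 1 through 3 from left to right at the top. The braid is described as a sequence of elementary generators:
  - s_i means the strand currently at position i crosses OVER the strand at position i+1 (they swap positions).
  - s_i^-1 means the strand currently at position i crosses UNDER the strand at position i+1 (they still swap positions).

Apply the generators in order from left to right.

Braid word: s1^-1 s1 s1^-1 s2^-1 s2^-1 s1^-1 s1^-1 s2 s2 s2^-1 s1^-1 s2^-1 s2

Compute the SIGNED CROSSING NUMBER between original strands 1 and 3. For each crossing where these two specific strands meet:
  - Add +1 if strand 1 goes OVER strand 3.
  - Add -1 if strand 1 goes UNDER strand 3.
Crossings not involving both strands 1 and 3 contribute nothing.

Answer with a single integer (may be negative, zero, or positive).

Answer: -1

Derivation:
Gen 1: crossing 1x2. Both 1&3? no. Sum: 0
Gen 2: crossing 2x1. Both 1&3? no. Sum: 0
Gen 3: crossing 1x2. Both 1&3? no. Sum: 0
Gen 4: 1 under 3. Both 1&3? yes. Contrib: -1. Sum: -1
Gen 5: 3 under 1. Both 1&3? yes. Contrib: +1. Sum: 0
Gen 6: crossing 2x1. Both 1&3? no. Sum: 0
Gen 7: crossing 1x2. Both 1&3? no. Sum: 0
Gen 8: 1 over 3. Both 1&3? yes. Contrib: +1. Sum: 1
Gen 9: 3 over 1. Both 1&3? yes. Contrib: -1. Sum: 0
Gen 10: 1 under 3. Both 1&3? yes. Contrib: -1. Sum: -1
Gen 11: crossing 2x3. Both 1&3? no. Sum: -1
Gen 12: crossing 2x1. Both 1&3? no. Sum: -1
Gen 13: crossing 1x2. Both 1&3? no. Sum: -1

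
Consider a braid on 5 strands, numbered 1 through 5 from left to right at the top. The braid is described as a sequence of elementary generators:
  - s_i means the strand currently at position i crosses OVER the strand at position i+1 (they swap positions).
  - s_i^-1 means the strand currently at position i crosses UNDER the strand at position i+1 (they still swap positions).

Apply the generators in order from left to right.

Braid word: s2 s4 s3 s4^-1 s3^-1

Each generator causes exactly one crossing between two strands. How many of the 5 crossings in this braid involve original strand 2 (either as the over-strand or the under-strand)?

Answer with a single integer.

Answer: 3

Derivation:
Gen 1: crossing 2x3. Involves strand 2? yes. Count so far: 1
Gen 2: crossing 4x5. Involves strand 2? no. Count so far: 1
Gen 3: crossing 2x5. Involves strand 2? yes. Count so far: 2
Gen 4: crossing 2x4. Involves strand 2? yes. Count so far: 3
Gen 5: crossing 5x4. Involves strand 2? no. Count so far: 3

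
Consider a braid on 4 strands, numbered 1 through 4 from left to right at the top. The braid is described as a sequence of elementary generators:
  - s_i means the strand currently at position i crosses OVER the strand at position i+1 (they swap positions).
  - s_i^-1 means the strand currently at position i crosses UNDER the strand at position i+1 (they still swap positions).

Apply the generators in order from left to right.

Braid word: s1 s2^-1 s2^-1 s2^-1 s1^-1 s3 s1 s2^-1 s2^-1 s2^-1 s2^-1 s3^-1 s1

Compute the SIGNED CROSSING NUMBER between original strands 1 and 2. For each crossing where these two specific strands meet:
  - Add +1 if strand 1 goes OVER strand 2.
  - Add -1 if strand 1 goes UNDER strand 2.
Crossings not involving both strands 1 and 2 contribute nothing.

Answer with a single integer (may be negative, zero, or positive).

Answer: 1

Derivation:
Gen 1: 1 over 2. Both 1&2? yes. Contrib: +1. Sum: 1
Gen 2: crossing 1x3. Both 1&2? no. Sum: 1
Gen 3: crossing 3x1. Both 1&2? no. Sum: 1
Gen 4: crossing 1x3. Both 1&2? no. Sum: 1
Gen 5: crossing 2x3. Both 1&2? no. Sum: 1
Gen 6: crossing 1x4. Both 1&2? no. Sum: 1
Gen 7: crossing 3x2. Both 1&2? no. Sum: 1
Gen 8: crossing 3x4. Both 1&2? no. Sum: 1
Gen 9: crossing 4x3. Both 1&2? no. Sum: 1
Gen 10: crossing 3x4. Both 1&2? no. Sum: 1
Gen 11: crossing 4x3. Both 1&2? no. Sum: 1
Gen 12: crossing 4x1. Both 1&2? no. Sum: 1
Gen 13: crossing 2x3. Both 1&2? no. Sum: 1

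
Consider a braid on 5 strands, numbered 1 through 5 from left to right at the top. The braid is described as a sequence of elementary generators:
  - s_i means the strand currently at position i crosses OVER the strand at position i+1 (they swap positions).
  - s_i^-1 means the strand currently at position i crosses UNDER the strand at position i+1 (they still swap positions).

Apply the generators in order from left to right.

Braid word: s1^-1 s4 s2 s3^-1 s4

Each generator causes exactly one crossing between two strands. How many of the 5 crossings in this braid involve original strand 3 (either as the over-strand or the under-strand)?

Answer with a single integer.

Gen 1: crossing 1x2. Involves strand 3? no. Count so far: 0
Gen 2: crossing 4x5. Involves strand 3? no. Count so far: 0
Gen 3: crossing 1x3. Involves strand 3? yes. Count so far: 1
Gen 4: crossing 1x5. Involves strand 3? no. Count so far: 1
Gen 5: crossing 1x4. Involves strand 3? no. Count so far: 1

Answer: 1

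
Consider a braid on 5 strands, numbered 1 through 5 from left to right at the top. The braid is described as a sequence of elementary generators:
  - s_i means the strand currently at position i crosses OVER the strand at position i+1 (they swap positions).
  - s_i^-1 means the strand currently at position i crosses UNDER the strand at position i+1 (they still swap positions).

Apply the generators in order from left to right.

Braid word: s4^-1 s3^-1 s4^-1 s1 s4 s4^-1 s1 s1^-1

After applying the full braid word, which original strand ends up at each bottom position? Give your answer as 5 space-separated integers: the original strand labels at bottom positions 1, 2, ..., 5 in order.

Answer: 2 1 5 4 3

Derivation:
Gen 1 (s4^-1): strand 4 crosses under strand 5. Perm now: [1 2 3 5 4]
Gen 2 (s3^-1): strand 3 crosses under strand 5. Perm now: [1 2 5 3 4]
Gen 3 (s4^-1): strand 3 crosses under strand 4. Perm now: [1 2 5 4 3]
Gen 4 (s1): strand 1 crosses over strand 2. Perm now: [2 1 5 4 3]
Gen 5 (s4): strand 4 crosses over strand 3. Perm now: [2 1 5 3 4]
Gen 6 (s4^-1): strand 3 crosses under strand 4. Perm now: [2 1 5 4 3]
Gen 7 (s1): strand 2 crosses over strand 1. Perm now: [1 2 5 4 3]
Gen 8 (s1^-1): strand 1 crosses under strand 2. Perm now: [2 1 5 4 3]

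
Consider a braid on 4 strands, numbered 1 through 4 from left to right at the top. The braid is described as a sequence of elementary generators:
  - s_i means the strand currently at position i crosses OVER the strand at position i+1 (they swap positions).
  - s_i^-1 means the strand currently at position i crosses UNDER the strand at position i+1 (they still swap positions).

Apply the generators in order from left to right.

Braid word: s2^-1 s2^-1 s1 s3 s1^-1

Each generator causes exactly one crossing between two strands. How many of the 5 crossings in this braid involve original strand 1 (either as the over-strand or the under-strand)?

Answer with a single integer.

Answer: 2

Derivation:
Gen 1: crossing 2x3. Involves strand 1? no. Count so far: 0
Gen 2: crossing 3x2. Involves strand 1? no. Count so far: 0
Gen 3: crossing 1x2. Involves strand 1? yes. Count so far: 1
Gen 4: crossing 3x4. Involves strand 1? no. Count so far: 1
Gen 5: crossing 2x1. Involves strand 1? yes. Count so far: 2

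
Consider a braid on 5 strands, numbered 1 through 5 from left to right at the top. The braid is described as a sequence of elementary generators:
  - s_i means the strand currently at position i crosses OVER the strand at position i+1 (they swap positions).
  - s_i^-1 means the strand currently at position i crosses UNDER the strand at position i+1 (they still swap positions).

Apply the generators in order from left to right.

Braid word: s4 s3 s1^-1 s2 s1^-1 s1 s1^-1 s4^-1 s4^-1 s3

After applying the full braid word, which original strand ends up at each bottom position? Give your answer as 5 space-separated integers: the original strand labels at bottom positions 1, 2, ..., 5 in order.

Answer: 5 2 3 1 4

Derivation:
Gen 1 (s4): strand 4 crosses over strand 5. Perm now: [1 2 3 5 4]
Gen 2 (s3): strand 3 crosses over strand 5. Perm now: [1 2 5 3 4]
Gen 3 (s1^-1): strand 1 crosses under strand 2. Perm now: [2 1 5 3 4]
Gen 4 (s2): strand 1 crosses over strand 5. Perm now: [2 5 1 3 4]
Gen 5 (s1^-1): strand 2 crosses under strand 5. Perm now: [5 2 1 3 4]
Gen 6 (s1): strand 5 crosses over strand 2. Perm now: [2 5 1 3 4]
Gen 7 (s1^-1): strand 2 crosses under strand 5. Perm now: [5 2 1 3 4]
Gen 8 (s4^-1): strand 3 crosses under strand 4. Perm now: [5 2 1 4 3]
Gen 9 (s4^-1): strand 4 crosses under strand 3. Perm now: [5 2 1 3 4]
Gen 10 (s3): strand 1 crosses over strand 3. Perm now: [5 2 3 1 4]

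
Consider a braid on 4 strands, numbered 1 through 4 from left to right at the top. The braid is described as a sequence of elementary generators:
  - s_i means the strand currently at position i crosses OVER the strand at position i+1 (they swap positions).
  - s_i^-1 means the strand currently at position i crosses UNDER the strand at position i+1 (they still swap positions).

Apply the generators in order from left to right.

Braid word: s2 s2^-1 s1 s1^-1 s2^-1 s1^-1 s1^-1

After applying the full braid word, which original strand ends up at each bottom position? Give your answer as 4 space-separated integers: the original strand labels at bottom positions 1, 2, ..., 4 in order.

Gen 1 (s2): strand 2 crosses over strand 3. Perm now: [1 3 2 4]
Gen 2 (s2^-1): strand 3 crosses under strand 2. Perm now: [1 2 3 4]
Gen 3 (s1): strand 1 crosses over strand 2. Perm now: [2 1 3 4]
Gen 4 (s1^-1): strand 2 crosses under strand 1. Perm now: [1 2 3 4]
Gen 5 (s2^-1): strand 2 crosses under strand 3. Perm now: [1 3 2 4]
Gen 6 (s1^-1): strand 1 crosses under strand 3. Perm now: [3 1 2 4]
Gen 7 (s1^-1): strand 3 crosses under strand 1. Perm now: [1 3 2 4]

Answer: 1 3 2 4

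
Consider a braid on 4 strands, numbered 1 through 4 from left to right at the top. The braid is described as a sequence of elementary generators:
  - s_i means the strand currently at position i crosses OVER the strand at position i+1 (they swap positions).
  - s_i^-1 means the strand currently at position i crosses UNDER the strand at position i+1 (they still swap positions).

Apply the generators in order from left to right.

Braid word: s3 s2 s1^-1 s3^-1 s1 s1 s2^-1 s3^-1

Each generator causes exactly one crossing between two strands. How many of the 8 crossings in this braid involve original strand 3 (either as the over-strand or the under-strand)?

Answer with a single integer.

Answer: 3

Derivation:
Gen 1: crossing 3x4. Involves strand 3? yes. Count so far: 1
Gen 2: crossing 2x4. Involves strand 3? no. Count so far: 1
Gen 3: crossing 1x4. Involves strand 3? no. Count so far: 1
Gen 4: crossing 2x3. Involves strand 3? yes. Count so far: 2
Gen 5: crossing 4x1. Involves strand 3? no. Count so far: 2
Gen 6: crossing 1x4. Involves strand 3? no. Count so far: 2
Gen 7: crossing 1x3. Involves strand 3? yes. Count so far: 3
Gen 8: crossing 1x2. Involves strand 3? no. Count so far: 3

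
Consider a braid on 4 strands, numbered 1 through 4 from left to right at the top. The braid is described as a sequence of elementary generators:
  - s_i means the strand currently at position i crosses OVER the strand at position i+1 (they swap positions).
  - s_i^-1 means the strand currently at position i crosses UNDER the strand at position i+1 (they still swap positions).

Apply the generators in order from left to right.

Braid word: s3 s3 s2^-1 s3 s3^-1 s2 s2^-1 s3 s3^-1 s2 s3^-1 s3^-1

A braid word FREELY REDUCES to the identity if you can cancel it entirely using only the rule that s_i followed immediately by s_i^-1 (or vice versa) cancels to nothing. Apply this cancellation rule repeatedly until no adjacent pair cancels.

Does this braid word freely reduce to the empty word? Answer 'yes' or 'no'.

Answer: yes

Derivation:
Gen 1 (s3): push. Stack: [s3]
Gen 2 (s3): push. Stack: [s3 s3]
Gen 3 (s2^-1): push. Stack: [s3 s3 s2^-1]
Gen 4 (s3): push. Stack: [s3 s3 s2^-1 s3]
Gen 5 (s3^-1): cancels prior s3. Stack: [s3 s3 s2^-1]
Gen 6 (s2): cancels prior s2^-1. Stack: [s3 s3]
Gen 7 (s2^-1): push. Stack: [s3 s3 s2^-1]
Gen 8 (s3): push. Stack: [s3 s3 s2^-1 s3]
Gen 9 (s3^-1): cancels prior s3. Stack: [s3 s3 s2^-1]
Gen 10 (s2): cancels prior s2^-1. Stack: [s3 s3]
Gen 11 (s3^-1): cancels prior s3. Stack: [s3]
Gen 12 (s3^-1): cancels prior s3. Stack: []
Reduced word: (empty)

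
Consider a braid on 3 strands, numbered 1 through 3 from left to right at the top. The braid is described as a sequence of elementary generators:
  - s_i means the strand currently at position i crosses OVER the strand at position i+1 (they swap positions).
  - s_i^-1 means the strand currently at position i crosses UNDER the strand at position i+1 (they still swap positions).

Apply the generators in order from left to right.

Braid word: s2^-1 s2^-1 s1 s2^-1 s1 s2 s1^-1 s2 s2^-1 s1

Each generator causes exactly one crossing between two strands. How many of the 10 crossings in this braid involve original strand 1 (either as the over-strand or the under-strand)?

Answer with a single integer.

Gen 1: crossing 2x3. Involves strand 1? no. Count so far: 0
Gen 2: crossing 3x2. Involves strand 1? no. Count so far: 0
Gen 3: crossing 1x2. Involves strand 1? yes. Count so far: 1
Gen 4: crossing 1x3. Involves strand 1? yes. Count so far: 2
Gen 5: crossing 2x3. Involves strand 1? no. Count so far: 2
Gen 6: crossing 2x1. Involves strand 1? yes. Count so far: 3
Gen 7: crossing 3x1. Involves strand 1? yes. Count so far: 4
Gen 8: crossing 3x2. Involves strand 1? no. Count so far: 4
Gen 9: crossing 2x3. Involves strand 1? no. Count so far: 4
Gen 10: crossing 1x3. Involves strand 1? yes. Count so far: 5

Answer: 5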